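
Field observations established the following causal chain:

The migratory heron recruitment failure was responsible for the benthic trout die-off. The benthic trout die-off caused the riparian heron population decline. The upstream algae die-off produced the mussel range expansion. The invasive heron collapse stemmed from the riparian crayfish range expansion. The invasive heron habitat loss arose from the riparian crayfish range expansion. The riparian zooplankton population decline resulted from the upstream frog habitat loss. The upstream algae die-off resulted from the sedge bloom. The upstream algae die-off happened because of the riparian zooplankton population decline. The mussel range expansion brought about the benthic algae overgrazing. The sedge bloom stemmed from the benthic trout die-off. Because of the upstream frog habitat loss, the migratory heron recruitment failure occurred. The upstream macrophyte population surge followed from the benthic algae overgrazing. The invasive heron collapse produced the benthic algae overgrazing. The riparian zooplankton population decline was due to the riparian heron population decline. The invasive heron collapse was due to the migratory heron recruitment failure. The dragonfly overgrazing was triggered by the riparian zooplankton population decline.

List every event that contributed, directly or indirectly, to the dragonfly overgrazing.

the benthic trout die-off, the migratory heron recruitment failure, the riparian heron population decline, the riparian zooplankton population decline, the upstream frog habitat loss

Immediate cause of the dragonfly overgrazing: the riparian zooplankton population decline.
Further upstream: the upstream frog habitat loss, the migratory heron recruitment failure, the benthic trout die-off, the riparian heron population decline.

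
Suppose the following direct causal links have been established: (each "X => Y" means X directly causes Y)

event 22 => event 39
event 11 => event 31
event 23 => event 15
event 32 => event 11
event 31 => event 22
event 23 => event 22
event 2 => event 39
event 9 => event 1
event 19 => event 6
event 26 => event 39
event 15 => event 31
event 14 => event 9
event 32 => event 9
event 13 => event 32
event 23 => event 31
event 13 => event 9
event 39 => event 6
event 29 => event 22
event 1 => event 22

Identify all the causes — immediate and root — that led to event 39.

Immediate causes of event 39: event 2, event 22, event 26.
Further upstream: event 13, event 32, event 14, event 29, event 11, event 23, event 9, event 1, event 15, event 31.

event 1, event 11, event 13, event 14, event 15, event 2, event 22, event 23, event 26, event 29, event 31, event 32, event 9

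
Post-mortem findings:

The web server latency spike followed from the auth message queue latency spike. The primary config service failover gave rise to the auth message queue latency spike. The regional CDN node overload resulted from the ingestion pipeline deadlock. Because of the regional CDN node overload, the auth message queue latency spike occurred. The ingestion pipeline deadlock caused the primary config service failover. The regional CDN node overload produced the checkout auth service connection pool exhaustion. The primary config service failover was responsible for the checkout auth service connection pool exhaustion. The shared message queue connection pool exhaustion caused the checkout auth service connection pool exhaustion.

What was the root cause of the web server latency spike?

the ingestion pipeline deadlock

Tracing upstream from the web server latency spike: the web server latency spike ← the auth message queue latency spike ← the primary config service failover ← the ingestion pipeline deadlock.
The ingestion pipeline deadlock has no stated cause, so it is the root.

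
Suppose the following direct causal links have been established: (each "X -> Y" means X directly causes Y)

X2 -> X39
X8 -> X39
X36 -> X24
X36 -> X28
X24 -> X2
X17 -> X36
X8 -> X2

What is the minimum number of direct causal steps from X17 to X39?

Shortest chain: X17 → X36 → X24 → X2 → X39.

4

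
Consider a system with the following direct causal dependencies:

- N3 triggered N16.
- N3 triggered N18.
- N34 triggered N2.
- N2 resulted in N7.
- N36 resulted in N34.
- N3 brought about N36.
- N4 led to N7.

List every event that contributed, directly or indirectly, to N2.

Immediate cause of N2: N34.
Further upstream: N3, N36.

N3, N34, N36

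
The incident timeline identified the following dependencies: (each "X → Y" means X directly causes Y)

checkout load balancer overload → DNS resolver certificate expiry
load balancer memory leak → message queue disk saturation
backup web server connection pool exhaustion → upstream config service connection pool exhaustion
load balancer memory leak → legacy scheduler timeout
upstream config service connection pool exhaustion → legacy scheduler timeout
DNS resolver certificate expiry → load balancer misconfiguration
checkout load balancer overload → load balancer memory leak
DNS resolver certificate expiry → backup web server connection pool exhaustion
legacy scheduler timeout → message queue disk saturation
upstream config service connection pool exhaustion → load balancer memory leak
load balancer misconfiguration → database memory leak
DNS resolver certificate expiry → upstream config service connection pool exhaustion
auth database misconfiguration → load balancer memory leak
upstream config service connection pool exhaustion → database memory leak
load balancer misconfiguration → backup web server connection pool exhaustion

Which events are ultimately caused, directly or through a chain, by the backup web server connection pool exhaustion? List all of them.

Direct effects: the upstream config service connection pool exhaustion.
2 steps out: the database memory leak, the load balancer memory leak, the legacy scheduler timeout.
3 steps out: the message queue disk saturation.
Not reachable from it: the auth database misconfiguration, the checkout load balancer overload, the DNS resolver certificate expiry, the load balancer misconfiguration.

the database memory leak, the legacy scheduler timeout, the load balancer memory leak, the message queue disk saturation, the upstream config service connection pool exhaustion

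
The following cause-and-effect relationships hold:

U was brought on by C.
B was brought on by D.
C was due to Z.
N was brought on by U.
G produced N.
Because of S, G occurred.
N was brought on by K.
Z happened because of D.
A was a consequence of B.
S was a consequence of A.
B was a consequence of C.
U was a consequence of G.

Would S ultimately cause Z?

S leads to G, U, N; Z is not among them.

No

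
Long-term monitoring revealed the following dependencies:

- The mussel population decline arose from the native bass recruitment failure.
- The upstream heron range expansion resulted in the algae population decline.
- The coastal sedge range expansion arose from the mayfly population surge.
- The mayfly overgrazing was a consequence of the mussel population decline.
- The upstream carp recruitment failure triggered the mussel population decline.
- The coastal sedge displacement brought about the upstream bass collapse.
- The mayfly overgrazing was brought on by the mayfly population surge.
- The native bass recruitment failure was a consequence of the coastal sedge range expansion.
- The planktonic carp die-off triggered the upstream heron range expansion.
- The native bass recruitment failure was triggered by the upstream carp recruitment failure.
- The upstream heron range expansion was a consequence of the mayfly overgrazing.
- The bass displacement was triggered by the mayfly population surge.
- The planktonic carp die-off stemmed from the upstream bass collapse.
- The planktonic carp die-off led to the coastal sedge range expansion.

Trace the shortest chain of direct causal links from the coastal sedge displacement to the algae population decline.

the coastal sedge displacement → the upstream bass collapse → the planktonic carp die-off → the upstream heron range expansion → the algae population decline

the coastal sedge displacement → the upstream bass collapse
the upstream bass collapse → the planktonic carp die-off
the planktonic carp die-off → the upstream heron range expansion
the upstream heron range expansion → the algae population decline
Length: 4 steps.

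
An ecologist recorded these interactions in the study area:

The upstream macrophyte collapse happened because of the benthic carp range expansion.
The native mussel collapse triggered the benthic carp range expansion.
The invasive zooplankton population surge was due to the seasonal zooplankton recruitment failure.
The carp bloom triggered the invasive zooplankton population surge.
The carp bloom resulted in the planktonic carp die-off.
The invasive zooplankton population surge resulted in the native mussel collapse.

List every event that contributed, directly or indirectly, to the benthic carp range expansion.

Immediate cause of the benthic carp range expansion: the native mussel collapse.
Further upstream: the carp bloom, the seasonal zooplankton recruitment failure, the invasive zooplankton population surge.

the carp bloom, the invasive zooplankton population surge, the native mussel collapse, the seasonal zooplankton recruitment failure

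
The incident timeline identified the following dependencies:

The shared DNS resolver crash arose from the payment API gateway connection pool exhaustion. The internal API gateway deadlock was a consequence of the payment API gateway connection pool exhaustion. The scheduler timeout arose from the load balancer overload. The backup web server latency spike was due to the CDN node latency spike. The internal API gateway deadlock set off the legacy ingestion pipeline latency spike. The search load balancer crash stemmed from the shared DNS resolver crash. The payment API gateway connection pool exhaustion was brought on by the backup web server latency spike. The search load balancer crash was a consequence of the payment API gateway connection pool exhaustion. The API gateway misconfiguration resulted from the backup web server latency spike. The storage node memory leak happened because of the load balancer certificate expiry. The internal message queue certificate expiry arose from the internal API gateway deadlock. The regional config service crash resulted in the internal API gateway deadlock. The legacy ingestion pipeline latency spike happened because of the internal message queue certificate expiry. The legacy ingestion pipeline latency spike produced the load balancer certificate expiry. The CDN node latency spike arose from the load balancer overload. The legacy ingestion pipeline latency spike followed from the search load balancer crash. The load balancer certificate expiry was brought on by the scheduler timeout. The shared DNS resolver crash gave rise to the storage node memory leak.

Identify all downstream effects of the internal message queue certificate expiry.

Direct effects: the legacy ingestion pipeline latency spike.
2 steps out: the load balancer certificate expiry.
3 steps out: the storage node memory leak.
Not reachable from it: the load balancer overload, the CDN node latency spike, the backup web server latency spike, the API gateway misconfiguration, the payment API gateway connection pool exhaustion, the internal API gateway deadlock, the scheduler timeout, the shared DNS resolver crash, the search load balancer crash, the regional config service crash.

the legacy ingestion pipeline latency spike, the load balancer certificate expiry, the storage node memory leak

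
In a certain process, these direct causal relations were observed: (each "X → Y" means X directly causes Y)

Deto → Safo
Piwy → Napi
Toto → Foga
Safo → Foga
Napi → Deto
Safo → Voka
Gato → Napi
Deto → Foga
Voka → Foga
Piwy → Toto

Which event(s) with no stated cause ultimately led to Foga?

Gato, Piwy

Tracing upstream from Foga: Foga ← Toto ← Piwy.
A separate upstream branch: Foga ← Deto ← Napi ← Gato.
Each of those chain origins has no stated cause.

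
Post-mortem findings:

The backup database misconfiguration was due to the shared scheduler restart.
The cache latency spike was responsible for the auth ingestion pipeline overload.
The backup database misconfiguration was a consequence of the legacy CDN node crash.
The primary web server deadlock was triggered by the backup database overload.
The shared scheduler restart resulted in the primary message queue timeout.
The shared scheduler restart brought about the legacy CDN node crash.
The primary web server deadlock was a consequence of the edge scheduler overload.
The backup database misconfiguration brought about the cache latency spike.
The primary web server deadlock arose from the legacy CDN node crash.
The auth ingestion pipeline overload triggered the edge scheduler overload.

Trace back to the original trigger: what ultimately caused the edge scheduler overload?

the shared scheduler restart

Tracing upstream from the edge scheduler overload: the edge scheduler overload ← the auth ingestion pipeline overload ← the cache latency spike ← the backup database misconfiguration ← the shared scheduler restart.
The shared scheduler restart has no stated cause, so it is the root.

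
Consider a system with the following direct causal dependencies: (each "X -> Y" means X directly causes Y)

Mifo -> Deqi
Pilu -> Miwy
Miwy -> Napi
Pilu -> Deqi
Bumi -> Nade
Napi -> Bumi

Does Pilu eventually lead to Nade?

There is a causal chain: Pilu → Miwy → Napi → Bumi → Nade.

Yes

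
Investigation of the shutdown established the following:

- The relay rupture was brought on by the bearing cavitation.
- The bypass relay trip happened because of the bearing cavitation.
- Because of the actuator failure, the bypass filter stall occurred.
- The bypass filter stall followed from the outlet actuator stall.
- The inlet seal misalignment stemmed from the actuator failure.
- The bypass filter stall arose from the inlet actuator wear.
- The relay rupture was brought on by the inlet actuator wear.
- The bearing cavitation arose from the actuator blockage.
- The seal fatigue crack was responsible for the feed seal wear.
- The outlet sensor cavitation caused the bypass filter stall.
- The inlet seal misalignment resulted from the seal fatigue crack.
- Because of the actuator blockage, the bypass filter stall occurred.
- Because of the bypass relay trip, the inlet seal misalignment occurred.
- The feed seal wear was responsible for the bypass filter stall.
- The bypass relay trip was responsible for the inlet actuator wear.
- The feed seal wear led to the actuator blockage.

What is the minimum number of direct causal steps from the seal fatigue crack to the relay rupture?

4

Shortest chain: the seal fatigue crack → the feed seal wear → the actuator blockage → the bearing cavitation → the relay rupture.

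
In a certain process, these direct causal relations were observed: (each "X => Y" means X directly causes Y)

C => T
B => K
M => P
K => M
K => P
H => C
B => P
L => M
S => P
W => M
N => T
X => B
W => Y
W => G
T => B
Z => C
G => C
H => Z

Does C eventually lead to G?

C leads to T, B, K, M, P; G is not among them.

No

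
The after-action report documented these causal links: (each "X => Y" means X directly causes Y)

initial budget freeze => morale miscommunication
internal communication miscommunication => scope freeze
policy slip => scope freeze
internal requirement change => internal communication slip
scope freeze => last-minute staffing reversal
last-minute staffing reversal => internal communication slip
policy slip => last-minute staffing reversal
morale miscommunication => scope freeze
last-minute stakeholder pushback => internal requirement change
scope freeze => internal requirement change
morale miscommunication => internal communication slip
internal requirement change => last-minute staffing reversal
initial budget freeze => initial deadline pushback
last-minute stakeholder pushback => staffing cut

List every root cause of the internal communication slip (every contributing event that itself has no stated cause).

the initial budget freeze, the internal communication miscommunication, the last-minute stakeholder pushback, the policy slip

Tracing upstream from the internal communication slip: the internal communication slip ← the morale miscommunication ← the initial budget freeze.
A separate upstream branch: the internal communication slip ← the internal requirement change ← the scope freeze ← the internal communication miscommunication.
A separate upstream branch: the internal communication slip ← the last-minute staffing reversal ← the policy slip.
A separate upstream branch: the internal communication slip ← the internal requirement change ← the last-minute stakeholder pushback.
Each of those chain origins has no stated cause.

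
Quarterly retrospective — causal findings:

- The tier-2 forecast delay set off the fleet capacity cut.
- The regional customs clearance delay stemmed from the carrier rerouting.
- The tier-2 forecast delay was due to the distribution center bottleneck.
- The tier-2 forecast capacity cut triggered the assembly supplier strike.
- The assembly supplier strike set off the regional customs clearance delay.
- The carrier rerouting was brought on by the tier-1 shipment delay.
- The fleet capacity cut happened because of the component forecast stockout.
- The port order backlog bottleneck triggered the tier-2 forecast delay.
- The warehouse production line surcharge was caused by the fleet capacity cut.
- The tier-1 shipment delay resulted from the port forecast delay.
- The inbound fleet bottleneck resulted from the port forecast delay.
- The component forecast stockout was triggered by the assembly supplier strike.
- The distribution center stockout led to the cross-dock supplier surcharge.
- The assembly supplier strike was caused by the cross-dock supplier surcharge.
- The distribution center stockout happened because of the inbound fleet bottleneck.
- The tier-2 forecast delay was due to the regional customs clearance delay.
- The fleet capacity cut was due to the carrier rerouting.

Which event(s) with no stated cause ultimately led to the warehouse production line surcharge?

Tracing upstream from the warehouse production line surcharge: the warehouse production line surcharge ← the fleet capacity cut ← the carrier rerouting ← the tier-1 shipment delay ← the port forecast delay.
A separate upstream branch: the warehouse production line surcharge ← the fleet capacity cut ← the tier-2 forecast delay ← the port order backlog bottleneck.
A separate upstream branch: the warehouse production line surcharge ← the fleet capacity cut ← the component forecast stockout ← the assembly supplier strike ← the tier-2 forecast capacity cut.
A separate upstream branch: the warehouse production line surcharge ← the fleet capacity cut ← the tier-2 forecast delay ← the distribution center bottleneck.
Each of those chain origins has no stated cause.

the distribution center bottleneck, the port forecast delay, the port order backlog bottleneck, the tier-2 forecast capacity cut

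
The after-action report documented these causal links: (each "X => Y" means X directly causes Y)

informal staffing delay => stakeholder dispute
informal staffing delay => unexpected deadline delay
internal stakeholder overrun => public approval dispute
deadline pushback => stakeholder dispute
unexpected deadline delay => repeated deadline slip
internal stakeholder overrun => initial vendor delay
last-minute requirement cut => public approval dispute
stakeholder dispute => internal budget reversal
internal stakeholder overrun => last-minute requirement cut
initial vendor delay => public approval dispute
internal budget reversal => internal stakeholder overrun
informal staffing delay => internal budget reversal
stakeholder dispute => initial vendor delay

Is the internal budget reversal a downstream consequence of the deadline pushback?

There is a causal chain: the deadline pushback → the stakeholder dispute → the internal budget reversal.

Yes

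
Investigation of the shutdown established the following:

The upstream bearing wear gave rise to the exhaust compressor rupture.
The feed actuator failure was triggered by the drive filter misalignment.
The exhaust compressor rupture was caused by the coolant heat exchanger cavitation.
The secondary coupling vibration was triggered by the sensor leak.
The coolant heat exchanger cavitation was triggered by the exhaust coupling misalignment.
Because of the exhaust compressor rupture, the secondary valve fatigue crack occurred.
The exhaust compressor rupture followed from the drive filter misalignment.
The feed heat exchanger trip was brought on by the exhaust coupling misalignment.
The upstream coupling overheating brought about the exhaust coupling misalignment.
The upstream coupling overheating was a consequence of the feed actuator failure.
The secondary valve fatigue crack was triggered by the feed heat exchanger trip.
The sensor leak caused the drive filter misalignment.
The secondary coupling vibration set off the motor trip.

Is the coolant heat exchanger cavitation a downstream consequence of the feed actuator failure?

There is a causal chain: the feed actuator failure → the upstream coupling overheating → the exhaust coupling misalignment → the coolant heat exchanger cavitation.

Yes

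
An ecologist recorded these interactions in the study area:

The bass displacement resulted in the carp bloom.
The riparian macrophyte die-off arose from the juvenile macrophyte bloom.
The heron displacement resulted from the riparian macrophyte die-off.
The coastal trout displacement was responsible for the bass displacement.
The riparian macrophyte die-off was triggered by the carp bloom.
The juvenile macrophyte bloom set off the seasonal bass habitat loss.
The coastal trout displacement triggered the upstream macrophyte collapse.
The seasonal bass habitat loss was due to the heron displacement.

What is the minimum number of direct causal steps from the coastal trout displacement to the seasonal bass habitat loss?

5

Shortest chain: the coastal trout displacement → the bass displacement → the carp bloom → the riparian macrophyte die-off → the heron displacement → the seasonal bass habitat loss.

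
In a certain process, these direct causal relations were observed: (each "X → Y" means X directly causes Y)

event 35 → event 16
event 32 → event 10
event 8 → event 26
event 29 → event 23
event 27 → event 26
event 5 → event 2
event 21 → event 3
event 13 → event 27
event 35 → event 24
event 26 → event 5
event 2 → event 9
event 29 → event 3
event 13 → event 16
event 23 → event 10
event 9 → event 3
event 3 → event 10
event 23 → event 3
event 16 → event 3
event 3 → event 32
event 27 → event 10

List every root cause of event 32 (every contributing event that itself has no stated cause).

Tracing upstream from event 32: event 32 ← event 3 ← event 9 ← event 2 ← event 5 ← event 26 ← event 8.
A separate upstream branch: event 32 ← event 3 ← event 16 ← event 13.
A separate upstream branch: event 32 ← event 3 ← event 21.
A separate upstream branch: event 32 ← event 3 ← event 16 ← event 35.
A separate upstream branch: event 32 ← event 3 ← event 29.
Each of those chain origins has no stated cause.

event 13, event 21, event 29, event 35, event 8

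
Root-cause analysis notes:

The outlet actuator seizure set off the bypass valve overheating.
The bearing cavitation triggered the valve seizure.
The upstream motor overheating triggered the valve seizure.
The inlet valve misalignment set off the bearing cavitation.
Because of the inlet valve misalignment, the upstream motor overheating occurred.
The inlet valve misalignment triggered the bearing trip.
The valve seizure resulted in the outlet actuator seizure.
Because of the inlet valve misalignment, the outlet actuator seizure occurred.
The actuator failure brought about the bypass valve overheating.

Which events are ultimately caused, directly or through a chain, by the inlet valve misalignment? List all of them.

the bearing cavitation, the bearing trip, the bypass valve overheating, the outlet actuator seizure, the upstream motor overheating, the valve seizure

Direct effects: the upstream motor overheating, the bearing cavitation, the bearing trip, the outlet actuator seizure.
2 steps out: the valve seizure, the bypass valve overheating.
Not reachable from it: the actuator failure.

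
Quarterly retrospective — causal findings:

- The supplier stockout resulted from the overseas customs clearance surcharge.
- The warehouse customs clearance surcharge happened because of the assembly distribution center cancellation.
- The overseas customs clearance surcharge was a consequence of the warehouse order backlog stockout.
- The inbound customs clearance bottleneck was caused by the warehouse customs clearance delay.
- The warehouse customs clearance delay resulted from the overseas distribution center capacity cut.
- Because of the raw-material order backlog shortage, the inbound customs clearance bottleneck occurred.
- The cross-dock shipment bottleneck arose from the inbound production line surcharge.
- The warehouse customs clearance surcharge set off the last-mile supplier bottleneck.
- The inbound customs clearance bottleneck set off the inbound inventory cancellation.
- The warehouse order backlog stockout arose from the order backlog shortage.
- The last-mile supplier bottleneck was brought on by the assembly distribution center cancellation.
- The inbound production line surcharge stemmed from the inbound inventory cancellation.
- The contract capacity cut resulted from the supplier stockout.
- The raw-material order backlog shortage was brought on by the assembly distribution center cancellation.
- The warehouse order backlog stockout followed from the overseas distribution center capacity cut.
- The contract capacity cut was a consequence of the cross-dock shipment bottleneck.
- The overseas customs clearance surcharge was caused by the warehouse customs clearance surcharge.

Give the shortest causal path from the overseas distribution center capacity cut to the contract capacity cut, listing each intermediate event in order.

the overseas distribution center capacity cut → the warehouse order backlog stockout
the warehouse order backlog stockout → the overseas customs clearance surcharge
the overseas customs clearance surcharge → the supplier stockout
the supplier stockout → the contract capacity cut
Length: 4 steps.

the overseas distribution center capacity cut → the warehouse order backlog stockout → the overseas customs clearance surcharge → the supplier stockout → the contract capacity cut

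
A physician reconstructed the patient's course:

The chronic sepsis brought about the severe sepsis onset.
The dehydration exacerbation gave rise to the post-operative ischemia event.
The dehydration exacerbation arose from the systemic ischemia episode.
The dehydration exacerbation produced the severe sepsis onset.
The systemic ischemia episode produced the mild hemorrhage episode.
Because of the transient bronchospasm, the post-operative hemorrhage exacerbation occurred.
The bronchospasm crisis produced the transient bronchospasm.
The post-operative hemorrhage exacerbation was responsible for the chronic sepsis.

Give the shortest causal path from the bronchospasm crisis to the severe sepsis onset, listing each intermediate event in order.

the bronchospasm crisis → the transient bronchospasm
the transient bronchospasm → the post-operative hemorrhage exacerbation
the post-operative hemorrhage exacerbation → the chronic sepsis
the chronic sepsis → the severe sepsis onset
Length: 4 steps.

the bronchospasm crisis → the transient bronchospasm → the post-operative hemorrhage exacerbation → the chronic sepsis → the severe sepsis onset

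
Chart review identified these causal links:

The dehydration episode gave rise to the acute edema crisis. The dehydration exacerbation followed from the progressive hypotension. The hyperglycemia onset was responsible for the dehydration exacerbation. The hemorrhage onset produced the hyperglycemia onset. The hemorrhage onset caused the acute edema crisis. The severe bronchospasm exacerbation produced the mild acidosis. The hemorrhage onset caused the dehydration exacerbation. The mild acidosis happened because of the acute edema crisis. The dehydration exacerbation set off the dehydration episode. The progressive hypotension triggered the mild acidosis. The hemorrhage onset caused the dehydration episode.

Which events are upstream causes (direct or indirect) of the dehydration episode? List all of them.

the dehydration exacerbation, the hemorrhage onset, the hyperglycemia onset, the progressive hypotension

Immediate causes of the dehydration episode: the hemorrhage onset, the dehydration exacerbation.
Further upstream: the hyperglycemia onset, the progressive hypotension.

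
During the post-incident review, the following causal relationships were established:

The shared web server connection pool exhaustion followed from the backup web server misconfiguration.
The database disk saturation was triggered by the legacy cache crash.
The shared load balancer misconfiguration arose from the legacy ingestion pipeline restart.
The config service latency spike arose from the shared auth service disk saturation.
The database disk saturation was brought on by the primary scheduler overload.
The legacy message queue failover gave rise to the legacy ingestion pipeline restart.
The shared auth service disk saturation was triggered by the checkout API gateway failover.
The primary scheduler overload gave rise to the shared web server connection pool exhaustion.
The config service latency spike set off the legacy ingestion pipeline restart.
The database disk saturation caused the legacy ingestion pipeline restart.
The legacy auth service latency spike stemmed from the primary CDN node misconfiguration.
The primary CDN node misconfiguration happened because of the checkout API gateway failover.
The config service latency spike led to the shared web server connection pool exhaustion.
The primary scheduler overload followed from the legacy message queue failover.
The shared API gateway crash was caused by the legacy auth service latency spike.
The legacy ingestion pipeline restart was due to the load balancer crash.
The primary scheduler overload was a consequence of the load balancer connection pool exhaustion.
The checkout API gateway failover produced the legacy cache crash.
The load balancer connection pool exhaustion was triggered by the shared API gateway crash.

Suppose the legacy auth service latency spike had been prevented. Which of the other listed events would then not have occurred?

the load balancer connection pool exhaustion, the shared API gateway crash

Downstream of the legacy auth service latency spike: the shared API gateway crash, the load balancer connection pool exhaustion, the primary scheduler overload, the database disk saturation, the legacy ingestion pipeline restart, the shared web server connection pool exhaustion, the shared load balancer misconfiguration.
Of those, still caused via another path: the primary scheduler overload, the database disk saturation, the legacy ingestion pipeline restart, the shared web server connection pool exhaustion, the shared load balancer misconfiguration.
The remainder have no surviving cause.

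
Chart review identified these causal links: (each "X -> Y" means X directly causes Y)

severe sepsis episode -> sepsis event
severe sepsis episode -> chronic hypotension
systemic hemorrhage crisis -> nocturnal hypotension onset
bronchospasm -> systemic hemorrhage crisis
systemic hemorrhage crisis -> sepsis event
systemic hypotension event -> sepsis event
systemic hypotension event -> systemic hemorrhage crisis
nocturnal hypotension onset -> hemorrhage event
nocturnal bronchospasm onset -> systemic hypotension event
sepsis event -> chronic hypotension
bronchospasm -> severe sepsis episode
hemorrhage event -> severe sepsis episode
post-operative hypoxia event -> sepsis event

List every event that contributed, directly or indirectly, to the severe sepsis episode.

Immediate causes of the severe sepsis episode: the bronchospasm, the hemorrhage event.
Further upstream: the nocturnal bronchospasm onset, the systemic hypotension event, the systemic hemorrhage crisis, the nocturnal hypotension onset.

the bronchospasm, the hemorrhage event, the nocturnal bronchospasm onset, the nocturnal hypotension onset, the systemic hemorrhage crisis, the systemic hypotension event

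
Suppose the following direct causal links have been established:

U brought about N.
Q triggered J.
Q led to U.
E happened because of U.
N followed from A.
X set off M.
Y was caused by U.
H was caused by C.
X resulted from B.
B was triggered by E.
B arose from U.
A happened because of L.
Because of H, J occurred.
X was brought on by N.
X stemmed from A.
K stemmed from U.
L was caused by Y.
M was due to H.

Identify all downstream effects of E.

Direct effects: B.
2 steps out: X.
3 steps out: M.
Not reachable from it: Q, U, C, Y, K, H, L, J, A, N.

B, M, X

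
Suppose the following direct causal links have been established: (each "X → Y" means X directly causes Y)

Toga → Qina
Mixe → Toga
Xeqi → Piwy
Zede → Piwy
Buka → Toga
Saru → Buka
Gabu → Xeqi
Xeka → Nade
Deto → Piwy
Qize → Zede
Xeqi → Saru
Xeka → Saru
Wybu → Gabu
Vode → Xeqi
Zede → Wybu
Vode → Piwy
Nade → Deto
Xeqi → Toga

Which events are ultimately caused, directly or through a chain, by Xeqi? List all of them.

Direct effects: Saru, Toga, Piwy.
2 steps out: Buka, Qina.
Not reachable from it: Xeka, Qize, Zede, Mixe, Wybu, Nade, Vode, Gabu, Deto.

Buka, Piwy, Qina, Saru, Toga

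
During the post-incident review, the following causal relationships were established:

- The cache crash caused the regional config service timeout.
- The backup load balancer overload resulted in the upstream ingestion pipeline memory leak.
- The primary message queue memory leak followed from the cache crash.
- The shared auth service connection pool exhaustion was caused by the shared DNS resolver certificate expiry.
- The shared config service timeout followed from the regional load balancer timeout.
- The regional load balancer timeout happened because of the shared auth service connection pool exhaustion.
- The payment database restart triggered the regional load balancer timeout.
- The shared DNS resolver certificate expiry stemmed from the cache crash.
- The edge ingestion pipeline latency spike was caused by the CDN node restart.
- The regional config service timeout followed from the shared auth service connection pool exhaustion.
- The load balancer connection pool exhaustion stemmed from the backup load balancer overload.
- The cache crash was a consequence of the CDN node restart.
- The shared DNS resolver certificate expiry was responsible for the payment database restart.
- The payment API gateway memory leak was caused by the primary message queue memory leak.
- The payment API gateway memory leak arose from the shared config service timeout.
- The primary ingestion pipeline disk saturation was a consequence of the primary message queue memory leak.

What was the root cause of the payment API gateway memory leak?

Tracing upstream from the payment API gateway memory leak: the payment API gateway memory leak ← the primary message queue memory leak ← the cache crash ← the CDN node restart.
The CDN node restart has no stated cause, so it is the root.

the CDN node restart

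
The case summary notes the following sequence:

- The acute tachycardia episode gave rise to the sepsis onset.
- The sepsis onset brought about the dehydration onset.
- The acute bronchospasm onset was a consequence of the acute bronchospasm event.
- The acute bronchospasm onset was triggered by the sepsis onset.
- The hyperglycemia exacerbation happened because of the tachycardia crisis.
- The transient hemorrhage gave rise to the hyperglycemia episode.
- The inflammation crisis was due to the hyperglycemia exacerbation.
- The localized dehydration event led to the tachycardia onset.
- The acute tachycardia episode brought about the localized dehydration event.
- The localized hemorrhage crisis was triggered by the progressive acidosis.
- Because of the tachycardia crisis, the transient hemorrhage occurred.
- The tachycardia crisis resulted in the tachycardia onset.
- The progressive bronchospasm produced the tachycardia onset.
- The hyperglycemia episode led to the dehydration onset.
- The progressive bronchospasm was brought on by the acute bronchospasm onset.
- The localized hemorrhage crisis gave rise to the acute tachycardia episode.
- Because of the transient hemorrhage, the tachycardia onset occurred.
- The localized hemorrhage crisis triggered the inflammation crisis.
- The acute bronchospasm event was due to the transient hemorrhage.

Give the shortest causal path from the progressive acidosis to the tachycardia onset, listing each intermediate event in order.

the progressive acidosis → the localized hemorrhage crisis
the localized hemorrhage crisis → the acute tachycardia episode
the acute tachycardia episode → the localized dehydration event
the localized dehydration event → the tachycardia onset
Length: 4 steps.

the progressive acidosis → the localized hemorrhage crisis → the acute tachycardia episode → the localized dehydration event → the tachycardia onset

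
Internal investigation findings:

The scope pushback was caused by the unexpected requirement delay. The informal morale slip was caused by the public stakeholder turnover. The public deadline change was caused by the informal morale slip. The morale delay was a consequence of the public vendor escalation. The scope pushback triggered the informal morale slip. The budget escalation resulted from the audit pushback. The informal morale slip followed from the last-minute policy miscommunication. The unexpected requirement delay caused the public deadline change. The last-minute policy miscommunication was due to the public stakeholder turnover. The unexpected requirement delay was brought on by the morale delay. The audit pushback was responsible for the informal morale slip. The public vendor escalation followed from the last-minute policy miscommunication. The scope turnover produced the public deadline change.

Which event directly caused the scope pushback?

Upstream contributors include the public stakeholder turnover, the last-minute policy miscommunication, the public vendor escalation, the morale delay, but only the unexpected requirement delay feeds directly into the scope pushback.

the unexpected requirement delay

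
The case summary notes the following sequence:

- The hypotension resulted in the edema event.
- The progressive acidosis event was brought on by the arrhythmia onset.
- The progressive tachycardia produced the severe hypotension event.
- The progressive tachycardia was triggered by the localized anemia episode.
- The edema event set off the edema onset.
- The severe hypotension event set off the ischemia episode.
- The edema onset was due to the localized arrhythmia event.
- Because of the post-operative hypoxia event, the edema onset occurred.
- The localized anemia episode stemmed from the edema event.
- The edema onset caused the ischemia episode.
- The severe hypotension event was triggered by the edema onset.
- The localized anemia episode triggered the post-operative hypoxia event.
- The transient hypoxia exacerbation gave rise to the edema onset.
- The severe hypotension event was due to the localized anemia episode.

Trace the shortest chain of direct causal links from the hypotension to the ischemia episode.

the hypotension → the edema event
the edema event → the edema onset
the edema onset → the ischemia episode
Length: 3 steps.

the hypotension → the edema event → the edema onset → the ischemia episode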